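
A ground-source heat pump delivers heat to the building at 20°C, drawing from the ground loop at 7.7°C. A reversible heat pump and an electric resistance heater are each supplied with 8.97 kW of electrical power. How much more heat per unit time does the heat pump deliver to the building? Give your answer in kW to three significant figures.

In absolute terms T_C = 280.85 K and T_H = 293.15 K, so ΔT = 12.30 K.
COP_Carnot = T_H/ΔT = 293.15/12.30 = 23.83.
The heat pump delivers Q̇_H = COP × Ẇ = 213.8 kW; the resistance heater delivers Ẇ = 8.970 kW.
Extra = (COP − 1)·Ẇ = 204.8 kW.

205 kW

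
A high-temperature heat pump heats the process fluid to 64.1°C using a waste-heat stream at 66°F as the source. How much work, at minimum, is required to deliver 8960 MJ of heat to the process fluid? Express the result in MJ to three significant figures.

In absolute terms T_C = 292.04 K and T_H = 337.25 K, so ΔT = 45.21 K.
The reversible limit is COP_HP = T_H/ΔT = 7.459, so W_min = Q_H/COP = Q_H·ΔT/T_H.
W_min = 8960 × 45.21/337.25 = 1201 MJ.

1200 MJ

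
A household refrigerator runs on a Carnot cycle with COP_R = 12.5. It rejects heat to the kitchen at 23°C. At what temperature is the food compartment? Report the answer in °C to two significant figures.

1.1 °C

For a Carnot refrigerator COP_R = T_C/(T_H − T_C), so T_C = COP·T_H/(1 + COP).
With T_H = 296.15 K, T_C = 12.5 × 296.15/13.50 = 274.21 K.
Converting, 274.21 K = 1.06°C.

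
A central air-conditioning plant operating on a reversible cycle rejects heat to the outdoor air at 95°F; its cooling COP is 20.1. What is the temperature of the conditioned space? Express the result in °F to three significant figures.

For a Carnot refrigerator COP_R = T_C/(T_H − T_C), so T_C = COP·T_H/(1 + COP).
With T_H = 308.15 K, T_C = 20.1 × 308.15/21.10 = 293.55 K.
Converting, 293.55 K = 68.71°F.

68.7 °F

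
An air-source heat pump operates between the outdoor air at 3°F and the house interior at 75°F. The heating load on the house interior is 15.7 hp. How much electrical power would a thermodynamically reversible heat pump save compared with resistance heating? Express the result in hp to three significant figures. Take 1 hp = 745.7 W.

13.6 hp

In absolute terms T_C = 257.04 K and T_H = 297.04 K, so ΔT = 40.00 K.
COP_Carnot = T_H/ΔT = 297.04/40.00 = 7.426.
Resistance heating needs Ẇ_res = Q̇_H = 15.70 hp; the reversible heat pump needs only Ẇ_hp = Q̇_H/COP = 2.114 hp.
Saving = 15.70 − 2.114 = 13.59 hp.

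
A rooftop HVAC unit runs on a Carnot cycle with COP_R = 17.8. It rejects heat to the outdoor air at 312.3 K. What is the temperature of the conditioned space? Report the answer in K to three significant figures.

296 K

For a Carnot refrigerator COP_R = T_C/(T_H − T_C), so T_C = COP·T_H/(1 + COP).
With T_H = 312.30 K, T_C = 17.8 × 312.30/18.80 = 295.69 K.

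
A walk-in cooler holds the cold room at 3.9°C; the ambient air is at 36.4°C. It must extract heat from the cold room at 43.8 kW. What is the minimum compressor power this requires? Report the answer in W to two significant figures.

5100 W

In absolute terms T_C = 277.05 K and T_H = 309.55 K, so ΔT = 32.50 K.
COP_Carnot = T_C/ΔT = 277.05/32.50 = 8.525.
Ẇ_min = Q̇/COP_Carnot = 43.80/8.525 = 5.138 kW = 5138 W.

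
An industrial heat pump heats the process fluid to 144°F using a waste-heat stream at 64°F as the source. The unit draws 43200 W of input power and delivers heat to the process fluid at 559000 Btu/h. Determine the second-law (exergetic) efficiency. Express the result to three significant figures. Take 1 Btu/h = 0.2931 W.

Converting, Q̇_H = 559000 Btu/h = 163800 W, so COP_actual = Q̇_H/Ẇ = 163800/43200 = 3.793.
In absolute terms T_C = 290.93 K and T_H = 335.37 K, so ΔT = 44.44 K.
COP_Carnot = T_H/ΔT = 335.37/44.44 = 7.546.
η_II = COP_actual/COP_Carnot = 3.793/7.546 = 0.5026.

0.503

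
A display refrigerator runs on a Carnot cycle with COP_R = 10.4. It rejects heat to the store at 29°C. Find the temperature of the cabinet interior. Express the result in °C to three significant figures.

For a Carnot refrigerator COP_R = T_C/(T_H − T_C), so T_C = COP·T_H/(1 + COP).
With T_H = 302.15 K, T_C = 10.4 × 302.15/11.40 = 275.65 K.
Converting, 275.65 K = 2.50°C.

2.50 °C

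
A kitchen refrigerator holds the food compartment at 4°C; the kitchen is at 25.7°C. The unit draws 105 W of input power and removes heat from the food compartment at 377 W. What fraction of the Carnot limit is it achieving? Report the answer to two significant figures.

COP_actual = Q̇_C/Ẇ = 377.0/105.0 = 3.590.
In absolute terms T_C = 277.15 K and T_H = 298.85 K, so ΔT = 21.70 K.
COP_Carnot = T_C/ΔT = 277.15/21.70 = 12.77.
η_II = COP_actual/COP_Carnot = 3.590/12.77 = 0.2811.

0.28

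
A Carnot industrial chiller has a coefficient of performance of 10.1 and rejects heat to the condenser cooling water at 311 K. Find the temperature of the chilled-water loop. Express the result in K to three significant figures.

283 K

For a Carnot refrigerator COP_R = T_C/(T_H − T_C), so T_C = COP·T_H/(1 + COP).
With T_H = 311.00 K, T_C = 10.1 × 311.00/11.10 = 282.98 K.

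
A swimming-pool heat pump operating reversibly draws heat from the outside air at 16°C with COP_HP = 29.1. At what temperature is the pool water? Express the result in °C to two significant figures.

COP_HP = T_H/(T_H − T_C) rearranges to T_H = COP·T_C/(COP − 1).
With T_C = 289.15 K, T_H = 29.1 × 289.15/28.10 = 299.44 K.
Converting, 299.44 K = 26.29°C.

26 °C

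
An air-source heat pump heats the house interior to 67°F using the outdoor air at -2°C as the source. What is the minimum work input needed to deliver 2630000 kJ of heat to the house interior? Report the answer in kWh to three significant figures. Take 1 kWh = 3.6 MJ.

53.5 kWh

In absolute terms T_C = 271.15 K and T_H = 292.59 K, so ΔT = 21.44 K.
The reversible limit is COP_HP = T_H/ΔT = 13.64, so W_min = Q_H/COP = Q_H·ΔT/T_H.
W_min = 2630000 × 21.44/292.59 = 192800 kJ = 53.54 kWh.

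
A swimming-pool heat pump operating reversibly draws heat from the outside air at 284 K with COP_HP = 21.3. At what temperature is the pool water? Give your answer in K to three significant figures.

298 K

COP_HP = T_H/(T_H − T_C) rearranges to T_H = COP·T_C/(COP − 1).
With T_C = 284.00 K, T_H = 21.3 × 284.00/20.30 = 297.99 K.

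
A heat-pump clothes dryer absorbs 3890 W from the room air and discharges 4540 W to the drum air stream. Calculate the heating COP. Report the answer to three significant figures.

6.98

The first law gives Q̇_H = Q̇_C + Ẇ, so the three rates are Q̇_C = 3890, Q̇_H = 4540, Ẇ = 650.0 W.
COP_HP = Q̇_H/Ẇ = 4540/650.0 = 6.985.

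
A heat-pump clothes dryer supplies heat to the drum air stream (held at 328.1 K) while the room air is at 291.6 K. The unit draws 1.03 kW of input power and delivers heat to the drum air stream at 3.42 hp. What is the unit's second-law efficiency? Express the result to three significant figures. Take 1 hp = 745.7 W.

Converting, Q̇_H = 3.420 hp = 2.550 kW, so COP_actual = Q̇_H/Ẇ = 2.550/1.030 = 2.476.
The reservoir spacing is ΔT = 328.1 − 291.6 = 36.50 K.
COP_Carnot = T_H/ΔT = 328.10/36.50 = 8.989.
η_II = COP_actual/COP_Carnot = 2.476/8.989 = 0.2754.

0.275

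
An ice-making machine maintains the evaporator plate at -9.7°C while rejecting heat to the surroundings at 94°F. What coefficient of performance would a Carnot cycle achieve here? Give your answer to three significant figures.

5.97

In absolute terms T_C = 263.45 K and T_H = 307.59 K, so ΔT = 44.14 K.
For a reversible cycle, COP_Carnot = T_C/ΔT = 263.45/44.14 = 5.968.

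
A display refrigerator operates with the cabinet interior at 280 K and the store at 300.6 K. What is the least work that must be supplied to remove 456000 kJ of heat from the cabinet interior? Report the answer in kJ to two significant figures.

34000 kJ

The reservoir spacing is ΔT = 300.6 − 280 = 20.60 K.
The reversible limit is COP_R = T_C/ΔT = 13.59, so W_min = Q_C/COP = Q_C·ΔT/T_C.
W_min = 456000 × 20.60/280.00 = 33550 kJ.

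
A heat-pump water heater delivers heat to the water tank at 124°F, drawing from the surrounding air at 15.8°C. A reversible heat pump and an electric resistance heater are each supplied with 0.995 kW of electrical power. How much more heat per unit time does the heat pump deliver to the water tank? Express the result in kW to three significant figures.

In absolute terms T_C = 288.95 K and T_H = 324.26 K, so ΔT = 35.31 K.
COP_Carnot = T_H/ΔT = 324.26/35.31 = 9.183.
The heat pump delivers Q̇_H = COP × Ẇ = 9.137 kW; the resistance heater delivers Ẇ = 0.9950 kW.
Extra = (COP − 1)·Ẇ = 8.142 kW.

8.14 kW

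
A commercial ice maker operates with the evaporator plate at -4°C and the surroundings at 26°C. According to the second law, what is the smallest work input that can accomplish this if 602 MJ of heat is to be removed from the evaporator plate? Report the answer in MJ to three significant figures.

In absolute terms T_C = 269.15 K and T_H = 299.15 K, so ΔT = 30.00 K.
The reversible limit is COP_R = T_C/ΔT = 8.972, so W_min = Q_C/COP = Q_C·ΔT/T_C.
W_min = 602.0 × 30.00/269.15 = 67.10 MJ.

67.1 MJ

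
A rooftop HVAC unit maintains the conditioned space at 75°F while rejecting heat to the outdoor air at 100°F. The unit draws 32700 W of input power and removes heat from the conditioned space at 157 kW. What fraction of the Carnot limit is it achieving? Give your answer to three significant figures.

0.224

Converting, Q̇_C = 157.0 kW = 157000 W, so COP_actual = Q̇_C/Ẇ = 157000/32700 = 4.801.
In absolute terms T_C = 297.04 K and T_H = 310.93 K, so ΔT = 13.89 K.
COP_Carnot = T_C/ΔT = 297.04/13.89 = 21.39.
η_II = COP_actual/COP_Carnot = 4.801/21.39 = 0.2245.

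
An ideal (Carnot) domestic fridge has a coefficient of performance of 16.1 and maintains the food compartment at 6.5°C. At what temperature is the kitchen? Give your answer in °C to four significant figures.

COP_R = T_C/(T_H − T_C) gives T_H − T_C = T_C/COP.
With T_C = 279.65 K, T_H = 279.65 × (1 + 1/16.1) = 297.02 K.
Converting, 297.02 K = 23.87°C.

23.87 °C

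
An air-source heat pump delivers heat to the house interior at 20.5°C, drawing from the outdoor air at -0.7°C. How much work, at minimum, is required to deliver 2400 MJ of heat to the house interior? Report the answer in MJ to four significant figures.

173.3 MJ

In absolute terms T_C = 272.45 K and T_H = 293.65 K, so ΔT = 21.20 K.
The reversible limit is COP_HP = T_H/ΔT = 13.85, so W_min = Q_H/COP = Q_H·ΔT/T_H.
W_min = 2400 × 21.20/293.65 = 173.3 MJ.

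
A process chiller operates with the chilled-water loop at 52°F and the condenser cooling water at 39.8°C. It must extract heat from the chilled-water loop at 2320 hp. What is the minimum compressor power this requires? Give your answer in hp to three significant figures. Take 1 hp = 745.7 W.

In absolute terms T_C = 284.26 K and T_H = 312.95 K, so ΔT = 28.69 K.
COP_Carnot = T_C/ΔT = 284.26/28.69 = 9.908.
Ẇ_min = Q̇/COP_Carnot = 2320/9.908 = 234.1 hp.

234 hp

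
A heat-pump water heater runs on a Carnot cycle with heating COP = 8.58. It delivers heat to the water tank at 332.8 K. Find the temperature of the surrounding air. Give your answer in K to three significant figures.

COP_HP = T_H/(T_H − T_C) gives T_H − T_C = T_H/COP.
With T_H = 332.80 K, T_C = 332.80 × (1 − 1/8.58) = 294.01 K.

294 K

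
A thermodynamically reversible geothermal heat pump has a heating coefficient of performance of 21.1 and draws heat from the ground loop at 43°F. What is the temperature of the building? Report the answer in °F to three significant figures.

COP_HP = T_H/(T_H − T_C) rearranges to T_H = COP·T_C/(COP − 1).
With T_C = 279.26 K, T_H = 21.1 × 279.26/20.10 = 293.15 K.
Converting, 293.15 K = 68.01°F.

68.0 °F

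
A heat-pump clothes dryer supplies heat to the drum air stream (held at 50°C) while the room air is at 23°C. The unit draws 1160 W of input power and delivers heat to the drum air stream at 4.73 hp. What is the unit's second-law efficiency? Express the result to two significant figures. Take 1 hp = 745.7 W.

0.25

Converting, Q̇_H = 4.730 hp = 3527 W, so COP_actual = Q̇_H/Ẇ = 3527/1160 = 3.041.
In absolute terms T_C = 296.15 K and T_H = 323.15 K, so ΔT = 27.00 K.
COP_Carnot = T_H/ΔT = 323.15/27.00 = 11.97.
η_II = COP_actual/COP_Carnot = 3.041/11.97 = 0.2541.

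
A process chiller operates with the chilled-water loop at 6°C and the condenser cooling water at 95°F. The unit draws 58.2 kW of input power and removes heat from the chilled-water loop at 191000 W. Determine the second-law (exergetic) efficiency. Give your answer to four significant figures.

Converting, Q̇_C = 191000 W = 191.0 kW, so COP_actual = Q̇_C/Ẇ = 191.0/58.20 = 3.282.
In absolute terms T_C = 279.15 K and T_H = 308.15 K, so ΔT = 29.00 K.
COP_Carnot = T_C/ΔT = 279.15/29.00 = 9.626.
η_II = COP_actual/COP_Carnot = 3.282/9.626 = 0.3409.

0.3409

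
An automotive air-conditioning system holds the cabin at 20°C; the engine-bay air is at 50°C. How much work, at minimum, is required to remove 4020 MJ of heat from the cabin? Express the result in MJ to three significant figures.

In absolute terms T_C = 293.15 K and T_H = 323.15 K, so ΔT = 30.00 K.
The reversible limit is COP_R = T_C/ΔT = 9.772, so W_min = Q_C/COP = Q_C·ΔT/T_C.
W_min = 4020 × 30.00/293.15 = 411.4 MJ.

411 MJ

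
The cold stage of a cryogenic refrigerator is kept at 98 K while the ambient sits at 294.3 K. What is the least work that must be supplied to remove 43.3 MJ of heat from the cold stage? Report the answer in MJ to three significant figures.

The reservoir spacing is ΔT = 294.3 − 98 = 196.3 K.
The reversible limit is COP_R = T_C/ΔT = 0.4992, so W_min = Q_C/COP = Q_C·ΔT/T_C.
W_min = 43.30 × 196.3/98.00 = 86.73 MJ.

86.7 MJ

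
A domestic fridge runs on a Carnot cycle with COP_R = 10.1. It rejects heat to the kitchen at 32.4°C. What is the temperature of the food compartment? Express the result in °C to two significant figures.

For a Carnot refrigerator COP_R = T_C/(T_H − T_C), so T_C = COP·T_H/(1 + COP).
With T_H = 305.55 K, T_C = 10.1 × 305.55/11.10 = 278.02 K.
Converting, 278.02 K = 4.87°C.

4.9 °C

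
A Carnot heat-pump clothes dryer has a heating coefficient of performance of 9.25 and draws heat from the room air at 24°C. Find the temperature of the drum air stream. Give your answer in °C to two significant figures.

COP_HP = T_H/(T_H − T_C) rearranges to T_H = COP·T_C/(COP − 1).
With T_C = 297.15 K, T_H = 9.25 × 297.15/8.250 = 333.17 K.
Converting, 333.17 K = 60.02°C.

60 °C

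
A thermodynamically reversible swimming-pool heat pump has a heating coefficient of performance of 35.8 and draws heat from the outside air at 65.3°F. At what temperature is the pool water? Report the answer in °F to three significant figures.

COP_HP = T_H/(T_H − T_C) rearranges to T_H = COP·T_C/(COP − 1).
With T_C = 291.65 K, T_H = 35.8 × 291.65/34.80 = 300.03 K.
Converting, 300.03 K = 80.39°F.

80.4 °F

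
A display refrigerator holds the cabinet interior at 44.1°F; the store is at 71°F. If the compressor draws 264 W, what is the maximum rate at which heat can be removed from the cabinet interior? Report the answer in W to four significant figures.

4944 W

In absolute terms T_C = 279.87 K and T_H = 294.82 K, so ΔT = 14.94 K.
COP_Carnot = T_C/ΔT = 279.87/14.94 = 18.73.
Q̇_max = COP_Carnot × Ẇ = 18.73 × 264.0 W = 4944 W.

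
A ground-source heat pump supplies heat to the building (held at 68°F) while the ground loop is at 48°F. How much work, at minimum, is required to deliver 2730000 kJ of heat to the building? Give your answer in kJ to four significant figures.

103500 kJ

In absolute terms T_C = 282.04 K and T_H = 293.15 K, so ΔT = 11.11 K.
The reversible limit is COP_HP = T_H/ΔT = 26.38, so W_min = Q_H/COP = Q_H·ΔT/T_H.
W_min = 2730000 × 11.11/293.15 = 103500 kJ.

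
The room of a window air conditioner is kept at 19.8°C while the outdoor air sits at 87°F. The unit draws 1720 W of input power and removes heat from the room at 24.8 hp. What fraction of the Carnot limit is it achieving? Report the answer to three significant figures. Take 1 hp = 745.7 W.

Converting, Q̇_C = 24.80 hp = 18490 W, so COP_actual = Q̇_C/Ẇ = 18490/1720 = 10.75.
In absolute terms T_C = 292.95 K and T_H = 303.71 K, so ΔT = 10.76 K.
COP_Carnot = T_C/ΔT = 292.95/10.76 = 27.24.
η_II = COP_actual/COP_Carnot = 10.75/27.24 = 0.3948.

0.395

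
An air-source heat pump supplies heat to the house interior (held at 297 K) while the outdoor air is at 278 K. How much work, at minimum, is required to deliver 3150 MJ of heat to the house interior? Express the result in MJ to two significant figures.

200 MJ

The reservoir spacing is ΔT = 297 − 278 = 19.00 K.
The reversible limit is COP_HP = T_H/ΔT = 15.63, so W_min = Q_H/COP = Q_H·ΔT/T_H.
W_min = 3150 × 19.00/297.00 = 201.5 MJ.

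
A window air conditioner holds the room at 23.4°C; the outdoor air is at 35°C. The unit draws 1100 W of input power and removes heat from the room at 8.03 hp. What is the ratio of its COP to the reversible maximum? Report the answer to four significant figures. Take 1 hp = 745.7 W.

Converting, Q̇_C = 8.030 hp = 5988 W, so COP_actual = Q̇_C/Ẇ = 5988/1100 = 5.444.
In absolute terms T_C = 296.55 K and T_H = 308.15 K, so ΔT = 11.60 K.
COP_Carnot = T_C/ΔT = 296.55/11.60 = 25.56.
η_II = COP_actual/COP_Carnot = 5.444/25.56 = 0.2129.

0.2129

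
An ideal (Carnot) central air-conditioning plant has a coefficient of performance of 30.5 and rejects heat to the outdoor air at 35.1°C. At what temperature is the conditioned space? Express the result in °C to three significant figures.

For a Carnot refrigerator COP_R = T_C/(T_H − T_C), so T_C = COP·T_H/(1 + COP).
With T_H = 308.25 K, T_C = 30.5 × 308.25/31.50 = 298.46 K.
Converting, 298.46 K = 25.31°C.

25.3 °C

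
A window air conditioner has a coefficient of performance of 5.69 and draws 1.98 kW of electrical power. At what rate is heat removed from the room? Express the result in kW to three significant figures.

Q̇_C = COP × Ẇ = 5.69 × 1.980 = 11.27 kW.

11.3 kW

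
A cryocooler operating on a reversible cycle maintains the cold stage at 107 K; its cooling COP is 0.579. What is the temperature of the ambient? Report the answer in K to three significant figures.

COP_R = T_C/(T_H − T_C) gives T_H − T_C = T_C/COP.
With T_C = 107.00 K, T_H = 107.00 × (1 + 1/0.579) = 291.80 K.

292 K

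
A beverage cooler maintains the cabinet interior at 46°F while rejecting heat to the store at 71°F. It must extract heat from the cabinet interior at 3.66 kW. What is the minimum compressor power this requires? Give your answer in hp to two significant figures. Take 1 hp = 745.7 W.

In absolute terms T_C = 280.93 K and T_H = 294.82 K, so ΔT = 13.89 K.
COP_Carnot = T_C/ΔT = 280.93/13.89 = 20.23.
Ẇ_min = Q̇/COP_Carnot = 3.660/20.23 = 0.1809 kW = 0.2427 hp.

0.24 hp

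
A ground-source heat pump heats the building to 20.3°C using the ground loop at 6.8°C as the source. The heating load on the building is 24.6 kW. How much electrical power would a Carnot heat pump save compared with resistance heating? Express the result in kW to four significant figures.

In absolute terms T_C = 279.95 K and T_H = 293.45 K, so ΔT = 13.50 K.
COP_Carnot = T_H/ΔT = 293.45/13.50 = 21.74.
Resistance heating needs Ẇ_res = Q̇_H = 24.60 kW; the reversible heat pump needs only Ẇ_hp = Q̇_H/COP = 1.132 kW.
Saving = 24.60 − 1.132 = 23.47 kW.

23.47 kW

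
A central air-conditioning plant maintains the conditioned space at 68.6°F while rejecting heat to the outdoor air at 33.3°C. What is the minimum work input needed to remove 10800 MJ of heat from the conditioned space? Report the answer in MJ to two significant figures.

480 MJ

In absolute terms T_C = 293.48 K and T_H = 306.45 K, so ΔT = 12.97 K.
The reversible limit is COP_R = T_C/ΔT = 22.63, so W_min = Q_C/COP = Q_C·ΔT/T_C.
W_min = 10800 × 12.97/293.48 = 477.2 MJ.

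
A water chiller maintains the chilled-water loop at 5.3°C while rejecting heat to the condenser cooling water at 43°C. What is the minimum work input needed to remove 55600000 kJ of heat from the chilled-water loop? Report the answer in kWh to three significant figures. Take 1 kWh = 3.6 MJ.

2090 kWh

In absolute terms T_C = 278.45 K and T_H = 316.15 K, so ΔT = 37.70 K.
The reversible limit is COP_R = T_C/ΔT = 7.386, so W_min = Q_C/COP = Q_C·ΔT/T_C.
W_min = 55600000 × 37.70/278.45 = 7528000 kJ = 2091 kWh.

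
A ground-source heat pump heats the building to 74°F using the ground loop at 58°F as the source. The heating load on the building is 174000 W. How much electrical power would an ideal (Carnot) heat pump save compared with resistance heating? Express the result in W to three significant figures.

In absolute terms T_C = 287.59 K and T_H = 296.48 K, so ΔT = 8.889 K.
COP_Carnot = T_H/ΔT = 296.48/8.889 = 33.35.
Resistance heating needs Ẇ_res = Q̇_H = 174000 W; the reversible heat pump needs only Ẇ_hp = Q̇_H/COP = 5217 W.
Saving = 174000 − 5217 = 168800 W.

169000 W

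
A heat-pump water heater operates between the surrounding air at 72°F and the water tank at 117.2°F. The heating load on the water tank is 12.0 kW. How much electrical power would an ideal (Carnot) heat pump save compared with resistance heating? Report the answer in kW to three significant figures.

In absolute terms T_C = 295.37 K and T_H = 320.48 K, so ΔT = 25.11 K.
COP_Carnot = T_H/ΔT = 320.48/25.11 = 12.76.
Resistance heating needs Ẇ_res = Q̇_H = 12.00 kW; the reversible heat pump needs only Ẇ_hp = Q̇_H/COP = 0.9402 kW.
Saving = 12.00 − 0.9402 = 11.06 kW.

11.1 kW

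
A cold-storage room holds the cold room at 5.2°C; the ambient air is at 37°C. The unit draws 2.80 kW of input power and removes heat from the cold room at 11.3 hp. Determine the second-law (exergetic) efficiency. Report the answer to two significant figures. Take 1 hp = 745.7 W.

0.34

Converting, Q̇_C = 11.30 hp = 8.426 kW, so COP_actual = Q̇_C/Ẇ = 8.426/2.800 = 3.009.
In absolute terms T_C = 278.35 K and T_H = 310.15 K, so ΔT = 31.80 K.
COP_Carnot = T_C/ΔT = 278.35/31.80 = 8.753.
η_II = COP_actual/COP_Carnot = 3.009/8.753 = 0.3438.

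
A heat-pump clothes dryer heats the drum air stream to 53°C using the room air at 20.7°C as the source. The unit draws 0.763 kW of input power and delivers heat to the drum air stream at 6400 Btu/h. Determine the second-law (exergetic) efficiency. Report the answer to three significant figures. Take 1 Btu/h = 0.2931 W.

0.243

Converting, Q̇_H = 6400 Btu/h = 1.876 kW, so COP_actual = Q̇_H/Ẇ = 1.876/0.7630 = 2.459.
In absolute terms T_C = 293.85 K and T_H = 326.15 K, so ΔT = 32.30 K.
COP_Carnot = T_H/ΔT = 326.15/32.30 = 10.10.
η_II = COP_actual/COP_Carnot = 2.459/10.10 = 0.2435.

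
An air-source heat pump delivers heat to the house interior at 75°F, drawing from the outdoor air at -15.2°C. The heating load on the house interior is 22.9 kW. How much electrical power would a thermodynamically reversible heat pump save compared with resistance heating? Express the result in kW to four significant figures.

19.89 kW

In absolute terms T_C = 257.95 K and T_H = 297.04 K, so ΔT = 39.09 K.
COP_Carnot = T_H/ΔT = 297.04/39.09 = 7.599.
Resistance heating needs Ẇ_res = Q̇_H = 22.90 kW; the reversible heat pump needs only Ẇ_hp = Q̇_H/COP = 3.014 kW.
Saving = 22.90 − 3.014 = 19.89 kW.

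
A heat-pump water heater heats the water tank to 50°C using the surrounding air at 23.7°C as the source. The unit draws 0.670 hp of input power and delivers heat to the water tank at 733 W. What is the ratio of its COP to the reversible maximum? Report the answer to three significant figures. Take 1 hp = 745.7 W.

0.119

Converting, Q̇_H = 733.0 W = 0.9830 hp, so COP_actual = Q̇_H/Ẇ = 0.9830/0.6700 = 1.467.
In absolute terms T_C = 296.85 K and T_H = 323.15 K, so ΔT = 26.30 K.
COP_Carnot = T_H/ΔT = 323.15/26.30 = 12.29.
η_II = COP_actual/COP_Carnot = 1.467/12.29 = 0.1194.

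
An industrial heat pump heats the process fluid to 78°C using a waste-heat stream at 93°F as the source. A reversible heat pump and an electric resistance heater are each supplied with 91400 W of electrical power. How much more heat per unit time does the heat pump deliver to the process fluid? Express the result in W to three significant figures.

In absolute terms T_C = 307.04 K and T_H = 351.15 K, so ΔT = 44.11 K.
COP_Carnot = T_H/ΔT = 351.15/44.11 = 7.961.
The heat pump delivers Q̇_H = COP × Ẇ = 727600 W; the resistance heater delivers Ẇ = 91400 W.
Extra = (COP − 1)·Ẇ = 636200 W.

636000 W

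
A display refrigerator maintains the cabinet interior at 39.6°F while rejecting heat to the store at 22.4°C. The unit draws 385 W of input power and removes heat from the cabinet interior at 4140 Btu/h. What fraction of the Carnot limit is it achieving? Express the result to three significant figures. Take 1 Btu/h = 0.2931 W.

Converting, Q̇_C = 4140 Btu/h = 1213 W, so COP_actual = Q̇_C/Ẇ = 1213/385.0 = 3.152.
In absolute terms T_C = 277.37 K and T_H = 295.55 K, so ΔT = 18.18 K.
COP_Carnot = T_C/ΔT = 277.37/18.18 = 15.26.
η_II = COP_actual/COP_Carnot = 3.152/15.26 = 0.2066.

0.207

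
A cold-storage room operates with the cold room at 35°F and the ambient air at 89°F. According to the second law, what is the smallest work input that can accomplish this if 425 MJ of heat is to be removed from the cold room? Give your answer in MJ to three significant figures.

46.4 MJ

In absolute terms T_C = 274.82 K and T_H = 304.82 K, so ΔT = 30.00 K.
The reversible limit is COP_R = T_C/ΔT = 9.161, so W_min = Q_C/COP = Q_C·ΔT/T_C.
W_min = 425.0 × 30.00/274.82 = 46.39 MJ.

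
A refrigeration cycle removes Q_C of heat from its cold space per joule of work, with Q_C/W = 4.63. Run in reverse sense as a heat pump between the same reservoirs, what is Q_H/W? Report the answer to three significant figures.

The first law on one cycle gives Q_H = Q_C + W, so Q_H/W = Q_C/W + 1.
COP_HP = COP_R + 1 = 4.63 + 1 = 5.63.

5.63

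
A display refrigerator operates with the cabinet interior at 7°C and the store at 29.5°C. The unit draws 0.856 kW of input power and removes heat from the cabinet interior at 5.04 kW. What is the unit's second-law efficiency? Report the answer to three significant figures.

0.473

COP_actual = Q̇_C/Ẇ = 5.040/0.8560 = 5.888.
In absolute terms T_C = 280.15 K and T_H = 302.65 K, so ΔT = 22.50 K.
COP_Carnot = T_C/ΔT = 280.15/22.50 = 12.45.
η_II = COP_actual/COP_Carnot = 5.888/12.45 = 0.4729.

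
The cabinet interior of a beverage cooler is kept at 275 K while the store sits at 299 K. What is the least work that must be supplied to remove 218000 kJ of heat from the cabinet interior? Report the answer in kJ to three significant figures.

The reservoir spacing is ΔT = 299 − 275 = 24.00 K.
The reversible limit is COP_R = T_C/ΔT = 11.46, so W_min = Q_C/COP = Q_C·ΔT/T_C.
W_min = 218000 × 24.00/275.00 = 19030 kJ.

19000 kJ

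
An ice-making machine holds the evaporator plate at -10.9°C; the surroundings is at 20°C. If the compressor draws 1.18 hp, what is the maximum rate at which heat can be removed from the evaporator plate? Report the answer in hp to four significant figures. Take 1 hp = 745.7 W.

10.01 hp

In absolute terms T_C = 262.25 K and T_H = 293.15 K, so ΔT = 30.90 K.
COP_Carnot = T_C/ΔT = 262.25/30.90 = 8.487.
Q̇_max = COP_Carnot × Ẇ = 8.487 × 1.180 hp = 10.01 hp.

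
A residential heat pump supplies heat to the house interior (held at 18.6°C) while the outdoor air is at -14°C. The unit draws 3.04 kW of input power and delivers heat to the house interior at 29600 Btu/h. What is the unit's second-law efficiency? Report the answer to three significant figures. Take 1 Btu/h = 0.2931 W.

0.319

Converting, Q̇_H = 29600 Btu/h = 8.676 kW, so COP_actual = Q̇_H/Ẇ = 8.676/3.040 = 2.854.
In absolute terms T_C = 259.15 K and T_H = 291.75 K, so ΔT = 32.60 K.
COP_Carnot = T_H/ΔT = 291.75/32.60 = 8.949.
η_II = COP_actual/COP_Carnot = 2.854/8.949 = 0.3189.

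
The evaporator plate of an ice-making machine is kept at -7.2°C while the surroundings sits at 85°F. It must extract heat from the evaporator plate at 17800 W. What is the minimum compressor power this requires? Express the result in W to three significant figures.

In absolute terms T_C = 265.95 K and T_H = 302.59 K, so ΔT = 36.64 K.
COP_Carnot = T_C/ΔT = 265.95/36.64 = 7.258.
Ẇ_min = Q̇/COP_Carnot = 17800/7.258 = 2453 W.

2450 W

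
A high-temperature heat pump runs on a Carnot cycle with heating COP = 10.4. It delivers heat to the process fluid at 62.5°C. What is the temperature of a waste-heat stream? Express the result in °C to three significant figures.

30.2 °C

COP_HP = T_H/(T_H − T_C) gives T_H − T_C = T_H/COP.
With T_H = 335.65 K, T_C = 335.65 × (1 − 1/10.4) = 303.38 K.
Converting, 303.38 K = 30.23°C.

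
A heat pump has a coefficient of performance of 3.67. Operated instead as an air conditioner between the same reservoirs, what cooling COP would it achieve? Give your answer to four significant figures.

Since Q_H = Q_C + W for any cycle, COP_R = Q_C/W = Q_H/W − 1.
COP_R = 3.67 − 1 = 2.67.

2.670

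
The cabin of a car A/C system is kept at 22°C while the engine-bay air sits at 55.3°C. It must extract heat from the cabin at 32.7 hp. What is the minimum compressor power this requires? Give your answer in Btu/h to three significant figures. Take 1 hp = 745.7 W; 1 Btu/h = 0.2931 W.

In absolute terms T_C = 295.15 K and T_H = 328.45 K, so ΔT = 33.30 K.
COP_Carnot = T_C/ΔT = 295.15/33.30 = 8.863.
Ẇ_min = Q̇/COP_Carnot = 32.70/8.863 = 3.689 hp = 9386 Btu/h.

9390 Btu/h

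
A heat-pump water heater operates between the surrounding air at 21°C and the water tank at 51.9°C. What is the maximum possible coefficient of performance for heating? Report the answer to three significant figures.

In absolute terms T_C = 294.15 K and T_H = 325.05 K, so ΔT = 30.90 K.
For a reversible cycle, COP_Carnot = T_H/ΔT = 325.05/30.90 = 10.52.

10.5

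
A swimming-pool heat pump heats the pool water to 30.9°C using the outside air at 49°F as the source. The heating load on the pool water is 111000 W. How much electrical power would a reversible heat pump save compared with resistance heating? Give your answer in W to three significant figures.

103000 W

In absolute terms T_C = 282.59 K and T_H = 304.05 K, so ΔT = 21.46 K.
COP_Carnot = T_H/ΔT = 304.05/21.46 = 14.17.
Resistance heating needs Ẇ_res = Q̇_H = 111000 W; the reversible heat pump needs only Ẇ_hp = Q̇_H/COP = 7833 W.
Saving = 111000 − 7833 = 103200 W.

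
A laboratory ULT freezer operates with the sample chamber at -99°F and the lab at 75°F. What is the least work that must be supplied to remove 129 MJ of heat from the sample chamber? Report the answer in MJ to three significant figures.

62.2 MJ

In absolute terms T_C = 200.37 K and T_H = 297.04 K, so ΔT = 96.67 K.
The reversible limit is COP_R = T_C/ΔT = 2.073, so W_min = Q_C/COP = Q_C·ΔT/T_C.
W_min = 129.0 × 96.67/200.37 = 62.23 MJ.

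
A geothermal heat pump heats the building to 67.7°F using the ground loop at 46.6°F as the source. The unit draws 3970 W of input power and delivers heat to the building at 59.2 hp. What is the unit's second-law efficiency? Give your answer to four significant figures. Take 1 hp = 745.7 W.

Converting, Q̇_H = 59.20 hp = 44150 W, so COP_actual = Q̇_H/Ẇ = 44150/3970 = 11.12.
In absolute terms T_C = 281.26 K and T_H = 292.98 K, so ΔT = 11.72 K.
COP_Carnot = T_H/ΔT = 292.98/11.72 = 24.99.
η_II = COP_actual/COP_Carnot = 11.12/24.99 = 0.4449.

0.4449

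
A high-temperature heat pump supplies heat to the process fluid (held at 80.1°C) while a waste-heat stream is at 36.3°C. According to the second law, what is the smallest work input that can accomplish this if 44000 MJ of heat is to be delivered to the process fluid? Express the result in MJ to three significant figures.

5460 MJ

In absolute terms T_C = 309.45 K and T_H = 353.25 K, so ΔT = 43.80 K.
The reversible limit is COP_HP = T_H/ΔT = 8.065, so W_min = Q_H/COP = Q_H·ΔT/T_H.
W_min = 44000 × 43.80/353.25 = 5456 MJ.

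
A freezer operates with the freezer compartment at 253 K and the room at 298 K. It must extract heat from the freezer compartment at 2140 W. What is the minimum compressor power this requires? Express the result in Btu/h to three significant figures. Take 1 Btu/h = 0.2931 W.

1300 Btu/h

The reservoir spacing is ΔT = 298 − 253 = 45.00 K.
COP_Carnot = T_C/ΔT = 253.00/45.00 = 5.622.
Ẇ_min = Q̇/COP_Carnot = 2140/5.622 = 380.6 W = 1299 Btu/h.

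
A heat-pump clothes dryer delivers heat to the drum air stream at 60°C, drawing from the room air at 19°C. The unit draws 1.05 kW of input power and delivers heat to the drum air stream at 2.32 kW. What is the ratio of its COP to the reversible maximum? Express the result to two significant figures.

0.27

COP_actual = Q̇_H/Ẇ = 2.320/1.050 = 2.210.
In absolute terms T_C = 292.15 K and T_H = 333.15 K, so ΔT = 41.00 K.
COP_Carnot = T_H/ΔT = 333.15/41.00 = 8.126.
η_II = COP_actual/COP_Carnot = 2.210/8.126 = 0.2719.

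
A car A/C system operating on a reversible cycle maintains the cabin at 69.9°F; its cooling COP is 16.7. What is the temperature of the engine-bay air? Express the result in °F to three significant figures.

102 °F

COP_R = T_C/(T_H − T_C) gives T_H − T_C = T_C/COP.
With T_C = 294.21 K, T_H = 294.21 × (1 + 1/16.7) = 311.82 K.
Converting, 311.82 K = 101.61°F.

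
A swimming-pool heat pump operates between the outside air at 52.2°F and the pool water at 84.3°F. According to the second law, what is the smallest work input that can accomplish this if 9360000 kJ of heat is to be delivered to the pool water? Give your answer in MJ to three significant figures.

552 MJ

In absolute terms T_C = 284.37 K and T_H = 302.21 K, so ΔT = 17.83 K.
The reversible limit is COP_HP = T_H/ΔT = 16.95, so W_min = Q_H/COP = Q_H·ΔT/T_H.
W_min = 9360000 × 17.83/302.21 = 552300 kJ = 552.3 MJ.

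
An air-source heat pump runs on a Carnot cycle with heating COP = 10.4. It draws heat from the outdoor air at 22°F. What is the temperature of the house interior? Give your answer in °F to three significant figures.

COP_HP = T_H/(T_H − T_C) rearranges to T_H = COP·T_C/(COP − 1).
With T_C = 267.59 K, T_H = 10.4 × 267.59/9.400 = 296.06 K.
Converting, 296.06 K = 73.24°F.

73.2 °F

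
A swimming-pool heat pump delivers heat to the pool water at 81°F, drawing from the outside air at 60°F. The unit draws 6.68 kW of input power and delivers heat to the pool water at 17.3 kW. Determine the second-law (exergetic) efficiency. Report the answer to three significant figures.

0.101

COP_actual = Q̇_H/Ẇ = 17.30/6.680 = 2.590.
In absolute terms T_C = 288.71 K and T_H = 300.37 K, so ΔT = 11.67 K.
COP_Carnot = T_H/ΔT = 300.37/11.67 = 25.75.
η_II = COP_actual/COP_Carnot = 2.590/25.75 = 0.1006.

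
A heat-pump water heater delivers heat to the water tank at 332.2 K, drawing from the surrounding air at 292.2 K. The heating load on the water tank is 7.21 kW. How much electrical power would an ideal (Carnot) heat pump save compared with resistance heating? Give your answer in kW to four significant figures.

The reservoir spacing is ΔT = 332.2 − 292.2 = 40.00 K.
COP_Carnot = T_H/ΔT = 332.20/40.00 = 8.305.
Resistance heating needs Ẇ_res = Q̇_H = 7.210 kW; the reversible heat pump needs only Ẇ_hp = Q̇_H/COP = 0.8682 kW.
Saving = 7.210 − 0.8682 = 6.342 kW.

6.342 kW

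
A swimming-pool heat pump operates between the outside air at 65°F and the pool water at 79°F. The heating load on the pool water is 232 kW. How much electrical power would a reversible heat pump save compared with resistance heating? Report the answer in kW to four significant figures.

In absolute terms T_C = 291.48 K and T_H = 299.26 K, so ΔT = 7.778 K.
COP_Carnot = T_H/ΔT = 299.26/7.778 = 38.48.
Resistance heating needs Ẇ_res = Q̇_H = 232.0 kW; the reversible heat pump needs only Ẇ_hp = Q̇_H/COP = 6.030 kW.
Saving = 232.0 − 6.030 = 226.0 kW.

226.0 kW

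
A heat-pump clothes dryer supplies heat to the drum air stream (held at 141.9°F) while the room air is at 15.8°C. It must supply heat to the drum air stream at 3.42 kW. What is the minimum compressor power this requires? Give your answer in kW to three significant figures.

0.463 kW

In absolute terms T_C = 288.95 K and T_H = 334.21 K, so ΔT = 45.26 K.
COP_Carnot = T_H/ΔT = 334.21/45.26 = 7.385.
Ẇ_min = Q̇/COP_Carnot = 3.420/7.385 = 0.4631 kW.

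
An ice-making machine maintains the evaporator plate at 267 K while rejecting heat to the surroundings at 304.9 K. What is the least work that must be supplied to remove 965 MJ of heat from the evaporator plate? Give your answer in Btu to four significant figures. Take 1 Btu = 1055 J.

129800 Btu

The reservoir spacing is ΔT = 304.9 − 267 = 37.90 K.
The reversible limit is COP_R = T_C/ΔT = 7.045, so W_min = Q_C/COP = Q_C·ΔT/T_C.
W_min = 965.0 × 37.90/267.00 = 137.0 MJ = 129800 Btu.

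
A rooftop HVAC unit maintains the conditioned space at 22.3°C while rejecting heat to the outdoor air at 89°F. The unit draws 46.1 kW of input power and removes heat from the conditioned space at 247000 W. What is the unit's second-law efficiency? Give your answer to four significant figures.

Converting, Q̇_C = 247000 W = 247.0 kW, so COP_actual = Q̇_C/Ẇ = 247.0/46.10 = 5.358.
In absolute terms T_C = 295.45 K and T_H = 304.82 K, so ΔT = 9.367 K.
COP_Carnot = T_C/ΔT = 295.45/9.367 = 31.54.
η_II = COP_actual/COP_Carnot = 5.358/31.54 = 0.1699.

0.1699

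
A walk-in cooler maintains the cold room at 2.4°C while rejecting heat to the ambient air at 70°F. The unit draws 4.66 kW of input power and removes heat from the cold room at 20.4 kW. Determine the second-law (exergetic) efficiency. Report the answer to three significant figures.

COP_actual = Q̇_C/Ẇ = 20.40/4.660 = 4.378.
In absolute terms T_C = 275.55 K and T_H = 294.26 K, so ΔT = 18.71 K.
COP_Carnot = T_C/ΔT = 275.55/18.71 = 14.73.
η_II = COP_actual/COP_Carnot = 4.378/14.73 = 0.2973.

0.297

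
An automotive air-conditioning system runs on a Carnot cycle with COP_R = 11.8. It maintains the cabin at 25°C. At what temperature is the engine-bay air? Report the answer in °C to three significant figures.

50.3 °C

COP_R = T_C/(T_H − T_C) gives T_H − T_C = T_C/COP.
With T_C = 298.15 K, T_H = 298.15 × (1 + 1/11.8) = 323.42 K.
Converting, 323.42 K = 50.27°C.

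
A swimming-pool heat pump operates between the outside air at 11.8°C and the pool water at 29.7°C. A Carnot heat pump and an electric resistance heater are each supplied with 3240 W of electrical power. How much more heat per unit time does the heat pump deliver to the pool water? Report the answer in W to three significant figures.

In absolute terms T_C = 284.95 K and T_H = 302.85 K, so ΔT = 17.90 K.
COP_Carnot = T_H/ΔT = 302.85/17.90 = 16.92.
The heat pump delivers Q̇_H = COP × Ẇ = 54820 W; the resistance heater delivers Ẇ = 3240 W.
Extra = (COP − 1)·Ẇ = 51580 W.

51600 W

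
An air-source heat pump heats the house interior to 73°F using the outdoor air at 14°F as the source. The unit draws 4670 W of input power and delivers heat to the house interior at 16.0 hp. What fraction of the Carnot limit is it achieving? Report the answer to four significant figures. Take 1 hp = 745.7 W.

Converting, Q̇_H = 16.00 hp = 11930 W, so COP_actual = Q̇_H/Ẇ = 11930/4670 = 2.555.
In absolute terms T_C = 263.15 K and T_H = 295.93 K, so ΔT = 32.78 K.
COP_Carnot = T_H/ΔT = 295.93/32.78 = 9.028.
η_II = COP_actual/COP_Carnot = 2.555/9.028 = 0.2830.

0.2830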